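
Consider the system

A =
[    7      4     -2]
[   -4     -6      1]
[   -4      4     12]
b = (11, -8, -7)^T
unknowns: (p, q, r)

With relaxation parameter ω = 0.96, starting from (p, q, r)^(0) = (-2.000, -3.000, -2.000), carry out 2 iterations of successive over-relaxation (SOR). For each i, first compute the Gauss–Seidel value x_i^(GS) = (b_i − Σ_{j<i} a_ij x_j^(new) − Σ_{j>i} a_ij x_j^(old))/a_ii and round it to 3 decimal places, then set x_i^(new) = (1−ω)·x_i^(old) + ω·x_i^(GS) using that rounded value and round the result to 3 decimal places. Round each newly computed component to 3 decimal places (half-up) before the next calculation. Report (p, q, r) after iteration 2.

(2.150, -0.061, 0.164)

Iteration 1:
  p: GS value = (11 - (4)·-3.000 - (-2)·-2.000) / (7) = 2.714;  p ← (1−ω)·-2.000 + ω·2.714 = 2.525
  q: GS value = (-8 - (-4)·2.525 - (1)·-2.000) / (-6) = -0.683;  q ← (1−ω)·-3.000 + ω·-0.683 = -0.776
  r: GS value = (-7 - (-4)·2.525 - (4)·-0.776) / (12) = 0.517;  r ← (1−ω)·-2.000 + ω·0.517 = 0.416
Iteration 2:
  p: GS value = (11 - (4)·-0.776 - (-2)·0.416) / (7) = 2.134;  p ← (1−ω)·2.525 + ω·2.134 = 2.150
  q: GS value = (-8 - (-4)·2.150 - (1)·0.416) / (-6) = -0.031;  q ← (1−ω)·-0.776 + ω·-0.031 = -0.061
  r: GS value = (-7 - (-4)·2.150 - (4)·-0.061) / (12) = 0.154;  r ← (1−ω)·0.416 + ω·0.154 = 0.164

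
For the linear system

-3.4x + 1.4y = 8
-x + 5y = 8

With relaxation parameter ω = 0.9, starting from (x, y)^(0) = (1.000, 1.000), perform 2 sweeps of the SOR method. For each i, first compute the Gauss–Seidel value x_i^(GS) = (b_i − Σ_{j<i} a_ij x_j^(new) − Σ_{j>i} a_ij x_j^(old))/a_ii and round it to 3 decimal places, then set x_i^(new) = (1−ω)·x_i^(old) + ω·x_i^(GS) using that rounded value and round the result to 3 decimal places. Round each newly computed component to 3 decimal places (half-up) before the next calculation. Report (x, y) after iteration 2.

(-1.822, 1.237)

Iteration 1:
  x: GS value = (8 - (1.4)·1.000) / (-3.4) = -1.941;  x ← (1−ω)·1.000 + ω·-1.941 = -1.647
  y: GS value = (8 - (-1)·-1.647) / (5) = 1.271;  y ← (1−ω)·1.000 + ω·1.271 = 1.244
Iteration 2:
  x: GS value = (8 - (1.4)·1.244) / (-3.4) = -1.841;  x ← (1−ω)·-1.647 + ω·-1.841 = -1.822
  y: GS value = (8 - (-1)·-1.822) / (5) = 1.236;  y ← (1−ω)·1.244 + ω·1.236 = 1.237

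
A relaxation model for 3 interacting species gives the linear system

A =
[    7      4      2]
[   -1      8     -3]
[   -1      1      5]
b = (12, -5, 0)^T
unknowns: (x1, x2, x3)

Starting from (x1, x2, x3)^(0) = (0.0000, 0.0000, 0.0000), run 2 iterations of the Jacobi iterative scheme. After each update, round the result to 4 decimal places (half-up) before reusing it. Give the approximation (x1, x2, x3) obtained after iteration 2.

Iteration 1:
  x1 = (12 - (4)·0.0000 - (2)·0.0000) / (7) = 1.7143
  x2 = (-5 - (-1)·0.0000 - (-3)·0.0000) / (8) = -0.6250
  x3 = (0 - (-1)·0.0000 - (1)·0.0000) / (5) = 0.0000
Iteration 2:
  x1 = (12 - (4)·-0.6250 - (2)·0.0000) / (7) = 2.0714
  x2 = (-5 - (-1)·1.7143 - (-3)·0.0000) / (8) = -0.4107
  x3 = (0 - (-1)·1.7143 - (1)·-0.6250) / (5) = 0.4679

(2.0714, -0.4107, 0.4679)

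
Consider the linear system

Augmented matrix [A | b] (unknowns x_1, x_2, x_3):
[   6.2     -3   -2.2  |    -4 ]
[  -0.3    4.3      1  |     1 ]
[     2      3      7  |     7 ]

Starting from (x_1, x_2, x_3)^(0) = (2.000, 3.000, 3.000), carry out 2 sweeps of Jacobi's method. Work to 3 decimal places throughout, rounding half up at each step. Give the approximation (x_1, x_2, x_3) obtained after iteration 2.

Iteration 1:
  x_1 = (-4 - (-3)·3.000 - (-2.2)·3.000) / (6.2) = 1.871
  x_2 = (1 - (-0.3)·2.000 - (1)·3.000) / (4.3) = -0.326
  x_3 = (7 - (2)·2.000 - (3)·3.000) / (7) = -0.857
Iteration 2:
  x_1 = (-4 - (-3)·-0.326 - (-2.2)·-0.857) / (6.2) = -1.107
  x_2 = (1 - (-0.3)·1.871 - (1)·-0.857) / (4.3) = 0.562
  x_3 = (7 - (2)·1.871 - (3)·-0.326) / (7) = 0.605

(-1.107, 0.562, 0.605)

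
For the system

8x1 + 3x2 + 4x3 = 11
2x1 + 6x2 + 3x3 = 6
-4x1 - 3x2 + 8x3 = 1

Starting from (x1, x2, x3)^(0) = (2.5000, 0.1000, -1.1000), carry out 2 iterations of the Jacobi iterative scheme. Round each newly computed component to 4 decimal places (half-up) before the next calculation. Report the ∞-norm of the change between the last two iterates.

1.4875

Iteration 1:
  x1 = (11 - (3)·0.1000 - (4)·-1.1000) / (8) = 1.8875
  x2 = (6 - (2)·2.5000 - (3)·-1.1000) / (6) = 0.7167
  x3 = (1 - (-4)·2.5000 - (-3)·0.1000) / (8) = 1.4125
Iteration 2:
  x1 = (11 - (3)·0.7167 - (4)·1.4125) / (8) = 0.4000
  x2 = (6 - (2)·1.8875 - (3)·1.4125) / (6) = -0.3354
  x3 = (1 - (-4)·1.8875 - (-3)·0.7167) / (8) = 1.3375
Change: (-1.4875, -1.0521, -0.0750) → max |·| = 1.4875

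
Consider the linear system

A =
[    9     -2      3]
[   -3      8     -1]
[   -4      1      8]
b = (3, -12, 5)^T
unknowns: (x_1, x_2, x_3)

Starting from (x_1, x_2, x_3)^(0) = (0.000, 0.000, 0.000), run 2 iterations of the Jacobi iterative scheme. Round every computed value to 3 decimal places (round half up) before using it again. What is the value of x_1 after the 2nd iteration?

Iteration 1:
  x_1 = (3 - (-2)·0.000 - (3)·0.000) / (9) = 0.333
  x_2 = (-12 - (-3)·0.000 - (-1)·0.000) / (8) = -1.500
  x_3 = (5 - (-4)·0.000 - (1)·0.000) / (8) = 0.625
Iteration 2:
  x_1 = (3 - (-2)·-1.500 - (3)·0.625) / (9) = -0.208
  x_2 = (-12 - (-3)·0.333 - (-1)·0.625) / (8) = -1.297
  x_3 = (5 - (-4)·0.333 - (1)·-1.500) / (8) = 0.979

-0.208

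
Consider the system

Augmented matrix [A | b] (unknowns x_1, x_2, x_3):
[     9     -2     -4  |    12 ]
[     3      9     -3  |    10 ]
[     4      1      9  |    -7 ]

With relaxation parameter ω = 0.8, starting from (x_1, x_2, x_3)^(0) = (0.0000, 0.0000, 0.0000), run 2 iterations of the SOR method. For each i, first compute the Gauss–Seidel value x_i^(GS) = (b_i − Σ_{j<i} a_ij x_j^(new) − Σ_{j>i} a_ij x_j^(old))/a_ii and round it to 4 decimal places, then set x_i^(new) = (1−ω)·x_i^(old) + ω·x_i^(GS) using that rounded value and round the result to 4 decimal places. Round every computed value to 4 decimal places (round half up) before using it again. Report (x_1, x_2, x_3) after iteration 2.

(1.0123, 0.4584, -1.2339)

Iteration 1:
  x_1: GS value = (12 - (-2)·0.0000 - (-4)·0.0000) / (9) = 1.3333;  x_1 ← (1−ω)·0.0000 + ω·1.3333 = 1.0666
  x_2: GS value = (10 - (3)·1.0666 - (-3)·0.0000) / (9) = 0.7556;  x_2 ← (1−ω)·0.0000 + ω·0.7556 = 0.6045
  x_3: GS value = (-7 - (4)·1.0666 - (1)·0.6045) / (9) = -1.3190;  x_3 ← (1−ω)·0.0000 + ω·-1.3190 = -1.0552
Iteration 2:
  x_1: GS value = (12 - (-2)·0.6045 - (-4)·-1.0552) / (9) = 0.9987;  x_1 ← (1−ω)·1.0666 + ω·0.9987 = 1.0123
  x_2: GS value = (10 - (3)·1.0123 - (-3)·-1.0552) / (9) = 0.4219;  x_2 ← (1−ω)·0.6045 + ω·0.4219 = 0.4584
  x_3: GS value = (-7 - (4)·1.0123 - (1)·0.4584) / (9) = -1.2786;  x_3 ← (1−ω)·-1.0552 + ω·-1.2786 = -1.2339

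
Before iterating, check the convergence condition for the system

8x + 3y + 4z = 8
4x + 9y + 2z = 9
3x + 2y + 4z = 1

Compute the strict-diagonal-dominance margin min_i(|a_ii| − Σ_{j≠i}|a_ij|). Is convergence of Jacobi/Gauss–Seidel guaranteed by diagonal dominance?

row 1: |8| − (3+4) = 1
row 2: |9| − (4+2) = 3
row 3: |4| − (3+2) = -1
minimum over rows = -1 → not strictly diagonally dominant

-1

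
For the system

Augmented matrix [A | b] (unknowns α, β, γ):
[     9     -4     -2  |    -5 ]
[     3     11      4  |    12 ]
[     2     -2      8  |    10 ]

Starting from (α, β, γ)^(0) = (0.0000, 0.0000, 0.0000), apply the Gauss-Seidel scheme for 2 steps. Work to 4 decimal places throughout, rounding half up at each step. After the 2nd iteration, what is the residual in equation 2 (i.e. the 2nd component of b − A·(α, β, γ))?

Iteration 1:
  α = (-5 - (-4)·0.0000 - (-2)·0.0000) / (9) = -0.5556
  β = (12 - (3)·-0.5556 - (4)·0.0000) / (11) = 1.2424
  γ = (10 - (2)·-0.5556 - (-2)·1.2424) / (8) = 1.6995
Iteration 2:
  α = (-5 - (-4)·1.2424 - (-2)·1.6995) / (9) = 0.3743
  β = (12 - (3)·0.3743 - (4)·1.6995) / (11) = 0.3708
  γ = (10 - (2)·0.3743 - (-2)·0.3708) / (8) = 1.2491
Residual b − A·x = (-4.3873, 1.8019, 0.0002)

1.8019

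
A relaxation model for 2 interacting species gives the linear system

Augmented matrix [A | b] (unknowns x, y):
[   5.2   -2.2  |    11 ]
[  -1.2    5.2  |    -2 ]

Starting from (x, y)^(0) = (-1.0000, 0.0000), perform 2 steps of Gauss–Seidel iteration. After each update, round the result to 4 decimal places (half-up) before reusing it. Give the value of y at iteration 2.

Iteration 1:
  x = (11 - (-2.2)·0.0000) / (5.2) = 2.1154
  y = (-2 - (-1.2)·2.1154) / (5.2) = 0.1036
Iteration 2:
  x = (11 - (-2.2)·0.1036) / (5.2) = 2.1592
  y = (-2 - (-1.2)·2.1592) / (5.2) = 0.1137

0.1137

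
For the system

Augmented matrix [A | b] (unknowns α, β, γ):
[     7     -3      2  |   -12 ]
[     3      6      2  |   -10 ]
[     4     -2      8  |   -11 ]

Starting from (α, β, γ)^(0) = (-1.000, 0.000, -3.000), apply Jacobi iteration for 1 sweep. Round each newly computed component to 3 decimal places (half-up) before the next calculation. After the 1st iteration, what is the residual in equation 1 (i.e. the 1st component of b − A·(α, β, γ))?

Iteration 1:
  α = (-12 - (-3)·0.000 - (2)·-3.000) / (7) = -0.857
  β = (-10 - (3)·-1.000 - (2)·-3.000) / (6) = -0.167
  γ = (-11 - (4)·-1.000 - (-2)·0.000) / (8) = -0.875
Residual b − A·x = (-4.752, -4.677, -0.906)

-4.752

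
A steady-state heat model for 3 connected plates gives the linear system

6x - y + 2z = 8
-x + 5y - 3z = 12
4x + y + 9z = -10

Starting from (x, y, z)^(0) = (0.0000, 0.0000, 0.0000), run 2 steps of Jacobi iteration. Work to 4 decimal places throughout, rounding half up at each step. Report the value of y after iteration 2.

Iteration 1:
  x = (8 - (-1)·0.0000 - (2)·0.0000) / (6) = 1.3333
  y = (12 - (-1)·0.0000 - (-3)·0.0000) / (5) = 2.4000
  z = (-10 - (4)·0.0000 - (1)·0.0000) / (9) = -1.1111
Iteration 2:
  x = (8 - (-1)·2.4000 - (2)·-1.1111) / (6) = 2.1037
  y = (12 - (-1)·1.3333 - (-3)·-1.1111) / (5) = 2.0000
  z = (-10 - (4)·1.3333 - (1)·2.4000) / (9) = -1.9704

2.0000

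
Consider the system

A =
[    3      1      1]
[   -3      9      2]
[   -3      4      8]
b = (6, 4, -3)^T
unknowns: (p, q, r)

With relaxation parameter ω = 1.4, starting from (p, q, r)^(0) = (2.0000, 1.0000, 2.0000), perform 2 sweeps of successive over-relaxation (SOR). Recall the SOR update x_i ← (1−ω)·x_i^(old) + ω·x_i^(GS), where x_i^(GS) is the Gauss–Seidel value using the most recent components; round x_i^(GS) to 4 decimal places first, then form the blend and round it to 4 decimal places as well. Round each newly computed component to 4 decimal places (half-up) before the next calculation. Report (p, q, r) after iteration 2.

(3.0482, 2.3808, -0.2208)

Iteration 1:
  p: GS value = (6 - (1)·1.0000 - (1)·2.0000) / (3) = 1.0000;  p ← (1−ω)·2.0000 + ω·1.0000 = 0.6000
  q: GS value = (4 - (-3)·0.6000 - (2)·2.0000) / (9) = 0.2000;  q ← (1−ω)·1.0000 + ω·0.2000 = -0.1200
  r: GS value = (-3 - (-3)·0.6000 - (4)·-0.1200) / (8) = -0.0900;  r ← (1−ω)·2.0000 + ω·-0.0900 = -0.9260
Iteration 2:
  p: GS value = (6 - (1)·-0.1200 - (1)·-0.9260) / (3) = 2.3487;  p ← (1−ω)·0.6000 + ω·2.3487 = 3.0482
  q: GS value = (4 - (-3)·3.0482 - (2)·-0.9260) / (9) = 1.6663;  q ← (1−ω)·-0.1200 + ω·1.6663 = 2.3808
  r: GS value = (-3 - (-3)·3.0482 - (4)·2.3808) / (8) = -0.4223;  r ← (1−ω)·-0.9260 + ω·-0.4223 = -0.2208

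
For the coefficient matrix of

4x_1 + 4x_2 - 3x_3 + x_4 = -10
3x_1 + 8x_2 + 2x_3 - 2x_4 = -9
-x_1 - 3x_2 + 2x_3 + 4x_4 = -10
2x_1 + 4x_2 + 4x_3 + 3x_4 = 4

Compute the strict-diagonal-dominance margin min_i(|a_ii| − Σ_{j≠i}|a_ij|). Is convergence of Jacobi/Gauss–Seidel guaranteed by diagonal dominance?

row 1: |4| − (4+3+1) = -4
row 2: |8| − (3+2+2) = 1
row 3: |2| − (1+3+4) = -6
row 4: |3| − (2+4+4) = -7
minimum over rows = -7 → not strictly diagonally dominant

-7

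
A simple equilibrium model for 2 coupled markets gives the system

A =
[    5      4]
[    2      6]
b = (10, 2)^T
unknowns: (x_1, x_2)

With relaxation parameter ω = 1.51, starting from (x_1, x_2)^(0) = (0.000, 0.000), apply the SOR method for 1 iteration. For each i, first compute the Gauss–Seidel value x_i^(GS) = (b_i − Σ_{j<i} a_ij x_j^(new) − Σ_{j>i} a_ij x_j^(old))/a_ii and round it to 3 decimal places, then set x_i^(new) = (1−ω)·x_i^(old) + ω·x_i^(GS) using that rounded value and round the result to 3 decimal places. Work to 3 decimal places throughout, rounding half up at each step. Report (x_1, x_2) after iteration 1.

(3.020, -1.016)

Iteration 1:
  x_1: GS value = (10 - (4)·0.000) / (5) = 2.000;  x_1 ← (1−ω)·0.000 + ω·2.000 = 3.020
  x_2: GS value = (2 - (2)·3.020) / (6) = -0.673;  x_2 ← (1−ω)·0.000 + ω·-0.673 = -1.016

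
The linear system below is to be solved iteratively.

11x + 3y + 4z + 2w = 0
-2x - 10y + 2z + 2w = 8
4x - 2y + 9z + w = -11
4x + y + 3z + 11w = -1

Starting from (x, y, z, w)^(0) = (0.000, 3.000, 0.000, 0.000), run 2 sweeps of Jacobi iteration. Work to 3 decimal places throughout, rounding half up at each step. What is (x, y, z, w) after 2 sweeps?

Iteration 1:
  x = (0 - (3)·3.000 - (4)·0.000 - (2)·0.000) / (11) = -0.818
  y = (8 - (-2)·0.000 - (2)·0.000 - (2)·0.000) / (-10) = -0.800
  z = (-11 - (4)·0.000 - (-2)·3.000 - (1)·0.000) / (9) = -0.556
  w = (-1 - (4)·0.000 - (1)·3.000 - (3)·0.000) / (11) = -0.364
Iteration 2:
  x = (0 - (3)·-0.800 - (4)·-0.556 - (2)·-0.364) / (11) = 0.487
  y = (8 - (-2)·-0.818 - (2)·-0.556 - (2)·-0.364) / (-10) = -0.820
  z = (-11 - (4)·-0.818 - (-2)·-0.800 - (1)·-0.364) / (9) = -0.996
  w = (-1 - (4)·-0.818 - (1)·-0.800 - (3)·-0.556) / (11) = 0.431

(0.487, -0.820, -0.996, 0.431)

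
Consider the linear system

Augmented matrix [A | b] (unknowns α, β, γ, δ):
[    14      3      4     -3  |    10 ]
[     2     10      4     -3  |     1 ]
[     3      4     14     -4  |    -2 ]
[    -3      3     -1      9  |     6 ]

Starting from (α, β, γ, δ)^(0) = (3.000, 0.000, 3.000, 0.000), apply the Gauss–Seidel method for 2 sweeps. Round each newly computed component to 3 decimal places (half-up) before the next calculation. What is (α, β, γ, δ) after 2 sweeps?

Iteration 1:
  α = (10 - (3)·0.000 - (4)·3.000 - (-3)·0.000) / (14) = -0.143
  β = (1 - (2)·-0.143 - (4)·3.000 - (-3)·0.000) / (10) = -1.071
  γ = (-2 - (3)·-0.143 - (4)·-1.071 - (-4)·0.000) / (14) = 0.194
  δ = (6 - (-3)·-0.143 - (3)·-1.071 - (-1)·0.194) / (9) = 0.998
Iteration 2:
  α = (10 - (3)·-1.071 - (4)·0.194 - (-3)·0.998) / (14) = 1.102
  β = (1 - (2)·1.102 - (4)·0.194 - (-3)·0.998) / (10) = 0.101
  γ = (-2 - (3)·1.102 - (4)·0.101 - (-4)·0.998) / (14) = -0.123
  δ = (6 - (-3)·1.102 - (3)·0.101 - (-1)·-0.123) / (9) = 0.987

(1.102, 0.101, -0.123, 0.987)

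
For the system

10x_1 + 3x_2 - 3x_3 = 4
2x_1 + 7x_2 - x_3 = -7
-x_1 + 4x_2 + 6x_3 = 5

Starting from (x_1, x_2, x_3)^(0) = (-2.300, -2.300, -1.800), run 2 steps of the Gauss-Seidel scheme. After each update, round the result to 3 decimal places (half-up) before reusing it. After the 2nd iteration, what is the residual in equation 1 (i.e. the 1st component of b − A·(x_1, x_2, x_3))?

-1.012

Iteration 1:
  x_1 = (4 - (3)·-2.300 - (-3)·-1.800) / (10) = 0.550
  x_2 = (-7 - (2)·0.550 - (-1)·-1.800) / (7) = -1.414
  x_3 = (5 - (-1)·0.550 - (4)·-1.414) / (6) = 1.868
Iteration 2:
  x_1 = (4 - (3)·-1.414 - (-3)·1.868) / (10) = 1.385
  x_2 = (-7 - (2)·1.385 - (-1)·1.868) / (7) = -1.129
  x_3 = (5 - (-1)·1.385 - (4)·-1.129) / (6) = 1.817
Residual b − A·x = (-1.012, -0.050, -0.001)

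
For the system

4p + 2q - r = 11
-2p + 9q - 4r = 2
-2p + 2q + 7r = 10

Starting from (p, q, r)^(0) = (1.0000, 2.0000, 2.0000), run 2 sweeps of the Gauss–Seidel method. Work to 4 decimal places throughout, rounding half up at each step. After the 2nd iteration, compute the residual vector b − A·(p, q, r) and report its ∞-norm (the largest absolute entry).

Iteration 1:
  p = (11 - (2)·2.0000 - (-1)·2.0000) / (4) = 2.2500
  q = (2 - (-2)·2.2500 - (-4)·2.0000) / (9) = 1.6111
  r = (10 - (-2)·2.2500 - (2)·1.6111) / (7) = 1.6111
Iteration 2:
  p = (11 - (2)·1.6111 - (-1)·1.6111) / (4) = 2.3472
  q = (2 - (-2)·2.3472 - (-4)·1.6111) / (9) = 1.4599
  r = (10 - (-2)·2.3472 - (2)·1.4599) / (7) = 1.6821
Residual b − A·x = (0.3735, 0.2837, -0.0001); ∞-norm = 0.3735

0.3735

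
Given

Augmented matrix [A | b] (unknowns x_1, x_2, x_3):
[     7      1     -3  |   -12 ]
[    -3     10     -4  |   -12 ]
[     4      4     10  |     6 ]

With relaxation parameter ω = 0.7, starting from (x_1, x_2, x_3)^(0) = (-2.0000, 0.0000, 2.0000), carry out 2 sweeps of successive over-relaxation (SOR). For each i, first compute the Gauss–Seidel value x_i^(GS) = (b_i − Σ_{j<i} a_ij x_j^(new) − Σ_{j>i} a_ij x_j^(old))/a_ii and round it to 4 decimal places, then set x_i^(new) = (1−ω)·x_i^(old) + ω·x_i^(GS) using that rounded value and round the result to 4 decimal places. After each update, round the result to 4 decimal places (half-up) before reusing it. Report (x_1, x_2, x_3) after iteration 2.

(-1.0553, -0.7998, 1.3909)

Iteration 1:
  x_1: GS value = (-12 - (1)·0.0000 - (-3)·2.0000) / (7) = -0.8571;  x_1 ← (1−ω)·-2.0000 + ω·-0.8571 = -1.2000
  x_2: GS value = (-12 - (-3)·-1.2000 - (-4)·2.0000) / (10) = -0.7600;  x_2 ← (1−ω)·0.0000 + ω·-0.7600 = -0.5320
  x_3: GS value = (6 - (4)·-1.2000 - (4)·-0.5320) / (10) = 1.2928;  x_3 ← (1−ω)·2.0000 + ω·1.2928 = 1.5050
Iteration 2:
  x_1: GS value = (-12 - (1)·-0.5320 - (-3)·1.5050) / (7) = -0.9933;  x_1 ← (1−ω)·-1.2000 + ω·-0.9933 = -1.0553
  x_2: GS value = (-12 - (-3)·-1.0553 - (-4)·1.5050) / (10) = -0.9146;  x_2 ← (1−ω)·-0.5320 + ω·-0.9146 = -0.7998
  x_3: GS value = (6 - (4)·-1.0553 - (4)·-0.7998) / (10) = 1.3420;  x_3 ← (1−ω)·1.5050 + ω·1.3420 = 1.3909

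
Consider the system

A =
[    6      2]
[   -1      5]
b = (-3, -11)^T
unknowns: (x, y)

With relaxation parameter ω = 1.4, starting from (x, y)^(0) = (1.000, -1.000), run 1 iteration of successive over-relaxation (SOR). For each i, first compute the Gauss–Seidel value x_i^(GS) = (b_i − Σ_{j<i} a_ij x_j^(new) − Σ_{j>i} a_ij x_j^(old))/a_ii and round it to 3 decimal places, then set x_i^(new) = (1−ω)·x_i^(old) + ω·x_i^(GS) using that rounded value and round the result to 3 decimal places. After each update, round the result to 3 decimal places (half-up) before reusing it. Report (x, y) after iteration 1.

(-0.634, -2.858)

Iteration 1:
  x: GS value = (-3 - (2)·-1.000) / (6) = -0.167;  x ← (1−ω)·1.000 + ω·-0.167 = -0.634
  y: GS value = (-11 - (-1)·-0.634) / (5) = -2.327;  y ← (1−ω)·-1.000 + ω·-2.327 = -2.858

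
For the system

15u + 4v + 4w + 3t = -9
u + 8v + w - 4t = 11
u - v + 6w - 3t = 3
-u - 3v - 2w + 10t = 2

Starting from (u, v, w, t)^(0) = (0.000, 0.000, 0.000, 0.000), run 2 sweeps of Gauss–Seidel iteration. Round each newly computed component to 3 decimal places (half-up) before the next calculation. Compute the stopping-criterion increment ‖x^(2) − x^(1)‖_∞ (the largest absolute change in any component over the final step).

0.760

Iteration 1:
  u = (-9 - (4)·0.000 - (4)·0.000 - (3)·0.000) / (15) = -0.600
  v = (11 - (1)·-0.600 - (1)·0.000 - (-4)·0.000) / (8) = 1.450
  w = (3 - (1)·-0.600 - (-1)·1.450 - (-3)·0.000) / (6) = 0.842
  t = (2 - (-1)·-0.600 - (-3)·1.450 - (-2)·0.842) / (10) = 0.743
Iteration 2:
  u = (-9 - (4)·1.450 - (4)·0.842 - (3)·0.743) / (15) = -1.360
  v = (11 - (1)·-1.360 - (1)·0.842 - (-4)·0.743) / (8) = 1.811
  w = (3 - (1)·-1.360 - (-1)·1.811 - (-3)·0.743) / (6) = 1.400
  t = (2 - (-1)·-1.360 - (-3)·1.811 - (-2)·1.400) / (10) = 0.887
Change: (-0.760, 0.361, 0.558, 0.144) → max |·| = 0.760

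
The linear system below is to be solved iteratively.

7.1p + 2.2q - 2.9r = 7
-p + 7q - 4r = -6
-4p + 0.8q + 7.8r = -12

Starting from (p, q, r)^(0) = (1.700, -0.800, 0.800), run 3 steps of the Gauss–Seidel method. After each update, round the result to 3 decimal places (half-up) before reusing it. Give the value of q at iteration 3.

-1.317

Iteration 1:
  p = (7 - (2.2)·-0.800 - (-2.9)·0.800) / (7.1) = 1.561
  q = (-6 - (-1)·1.561 - (-4)·0.800) / (7) = -0.177
  r = (-12 - (-4)·1.561 - (0.8)·-0.177) / (7.8) = -0.720
Iteration 2:
  p = (7 - (2.2)·-0.177 - (-2.9)·-0.720) / (7.1) = 0.747
  q = (-6 - (-1)·0.747 - (-4)·-0.720) / (7) = -1.162
  r = (-12 - (-4)·0.747 - (0.8)·-1.162) / (7.8) = -1.036
Iteration 3:
  p = (7 - (2.2)·-1.162 - (-2.9)·-1.036) / (7.1) = 0.923
  q = (-6 - (-1)·0.923 - (-4)·-1.036) / (7) = -1.317
  r = (-12 - (-4)·0.923 - (0.8)·-1.317) / (7.8) = -0.930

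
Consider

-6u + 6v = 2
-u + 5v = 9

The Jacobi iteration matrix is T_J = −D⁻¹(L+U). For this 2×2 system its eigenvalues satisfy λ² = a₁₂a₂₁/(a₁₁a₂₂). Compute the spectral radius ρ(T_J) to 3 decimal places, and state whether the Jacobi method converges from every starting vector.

0.447

a₁₂a₂₁/(a₁₁a₂₂) = (6)·(-1) / ((-6)·(5)) = 0.200000
ρ = √|0.200000| = √0.200000 = 0.447
ρ < 1, so Jacobi converges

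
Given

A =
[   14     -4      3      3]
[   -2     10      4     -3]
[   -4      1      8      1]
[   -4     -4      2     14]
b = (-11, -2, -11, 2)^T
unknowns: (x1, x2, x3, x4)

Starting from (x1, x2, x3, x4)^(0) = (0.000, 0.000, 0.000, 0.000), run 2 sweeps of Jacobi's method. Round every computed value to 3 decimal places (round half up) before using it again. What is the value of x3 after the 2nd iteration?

-1.761

Iteration 1:
  x1 = (-11 - (-4)·0.000 - (3)·0.000 - (3)·0.000) / (14) = -0.786
  x2 = (-2 - (-2)·0.000 - (4)·0.000 - (-3)·0.000) / (10) = -0.200
  x3 = (-11 - (-4)·0.000 - (1)·0.000 - (1)·0.000) / (8) = -1.375
  x4 = (2 - (-4)·0.000 - (-4)·0.000 - (2)·0.000) / (14) = 0.143
Iteration 2:
  x1 = (-11 - (-4)·-0.200 - (3)·-1.375 - (3)·0.143) / (14) = -0.579
  x2 = (-2 - (-2)·-0.786 - (4)·-1.375 - (-3)·0.143) / (10) = 0.236
  x3 = (-11 - (-4)·-0.786 - (1)·-0.200 - (1)·0.143) / (8) = -1.761
  x4 = (2 - (-4)·-0.786 - (-4)·-0.200 - (2)·-1.375) / (14) = 0.058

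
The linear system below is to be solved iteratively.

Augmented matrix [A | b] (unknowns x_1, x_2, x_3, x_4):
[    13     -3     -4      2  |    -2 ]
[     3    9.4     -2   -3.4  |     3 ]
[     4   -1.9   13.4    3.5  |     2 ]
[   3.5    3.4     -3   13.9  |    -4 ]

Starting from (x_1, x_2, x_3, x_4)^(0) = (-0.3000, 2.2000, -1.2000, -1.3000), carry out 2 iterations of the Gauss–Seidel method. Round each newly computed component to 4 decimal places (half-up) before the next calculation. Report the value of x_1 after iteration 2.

-0.1264

Iteration 1:
  x_1 = (-2 - (-3)·2.2000 - (-4)·-1.2000 - (2)·-1.3000) / (13) = 0.1846
  x_2 = (3 - (3)·0.1846 - (-2)·-1.2000 - (-3.4)·-1.3000) / (9.4) = -0.4653
  x_3 = (2 - (4)·0.1846 - (-1.9)·-0.4653 - (3.5)·-1.3000) / (13.4) = 0.3677
  x_4 = (-4 - (3.5)·0.1846 - (3.4)·-0.4653 - (-3)·0.3677) / (13.9) = -0.1411
Iteration 2:
  x_1 = (-2 - (-3)·-0.4653 - (-4)·0.3677 - (2)·-0.1411) / (13) = -0.1264
  x_2 = (3 - (3)·-0.1264 - (-2)·0.3677 - (-3.4)·-0.1411) / (9.4) = 0.3867
  x_3 = (2 - (4)·-0.1264 - (-1.9)·0.3867 - (3.5)·-0.1411) / (13.4) = 0.2787
  x_4 = (-4 - (3.5)·-0.1264 - (3.4)·0.3867 - (-3)·0.2787) / (13.9) = -0.2904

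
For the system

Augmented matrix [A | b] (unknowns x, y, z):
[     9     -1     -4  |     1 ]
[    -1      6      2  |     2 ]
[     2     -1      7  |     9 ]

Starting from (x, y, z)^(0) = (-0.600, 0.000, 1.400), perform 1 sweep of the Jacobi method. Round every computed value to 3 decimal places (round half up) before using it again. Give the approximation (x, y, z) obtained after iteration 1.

Iteration 1:
  x = (1 - (-1)·0.000 - (-4)·1.400) / (9) = 0.733
  y = (2 - (-1)·-0.600 - (2)·1.400) / (6) = -0.233
  z = (9 - (2)·-0.600 - (-1)·0.000) / (7) = 1.457

(0.733, -0.233, 1.457)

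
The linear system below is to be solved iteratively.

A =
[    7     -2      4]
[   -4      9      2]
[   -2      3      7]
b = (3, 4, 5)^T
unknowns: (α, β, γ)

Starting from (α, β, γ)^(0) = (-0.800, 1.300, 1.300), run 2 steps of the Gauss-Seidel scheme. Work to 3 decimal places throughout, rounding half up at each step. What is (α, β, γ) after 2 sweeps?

(0.107, 0.347, 0.596)

Iteration 1:
  α = (3 - (-2)·1.300 - (4)·1.300) / (7) = 0.057
  β = (4 - (-4)·0.057 - (2)·1.300) / (9) = 0.181
  γ = (5 - (-2)·0.057 - (3)·0.181) / (7) = 0.653
Iteration 2:
  α = (3 - (-2)·0.181 - (4)·0.653) / (7) = 0.107
  β = (4 - (-4)·0.107 - (2)·0.653) / (9) = 0.347
  γ = (5 - (-2)·0.107 - (3)·0.347) / (7) = 0.596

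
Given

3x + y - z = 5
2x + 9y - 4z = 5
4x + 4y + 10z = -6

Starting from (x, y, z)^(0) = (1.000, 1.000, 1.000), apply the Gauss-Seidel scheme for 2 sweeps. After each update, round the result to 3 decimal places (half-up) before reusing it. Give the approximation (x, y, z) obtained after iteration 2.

(0.950, -0.331, -0.848)

Iteration 1:
  x = (5 - (1)·1.000 - (-1)·1.000) / (3) = 1.667
  y = (5 - (2)·1.667 - (-4)·1.000) / (9) = 0.630
  z = (-6 - (4)·1.667 - (4)·0.630) / (10) = -1.519
Iteration 2:
  x = (5 - (1)·0.630 - (-1)·-1.519) / (3) = 0.950
  y = (5 - (2)·0.950 - (-4)·-1.519) / (9) = -0.331
  z = (-6 - (4)·0.950 - (4)·-0.331) / (10) = -0.848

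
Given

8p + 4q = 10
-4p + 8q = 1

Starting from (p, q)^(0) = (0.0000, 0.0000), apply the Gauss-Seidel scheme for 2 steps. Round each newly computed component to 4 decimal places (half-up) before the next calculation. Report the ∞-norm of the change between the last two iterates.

0.3750

Iteration 1:
  p = (10 - (4)·0.0000) / (8) = 1.2500
  q = (1 - (-4)·1.2500) / (8) = 0.7500
Iteration 2:
  p = (10 - (4)·0.7500) / (8) = 0.8750
  q = (1 - (-4)·0.8750) / (8) = 0.5625
Change: (-0.3750, -0.1875) → max |·| = 0.3750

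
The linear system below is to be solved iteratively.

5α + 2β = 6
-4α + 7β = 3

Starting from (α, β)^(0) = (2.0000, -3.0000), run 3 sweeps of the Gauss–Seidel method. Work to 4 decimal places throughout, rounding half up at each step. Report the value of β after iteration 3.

Iteration 1:
  α = (6 - (2)·-3.0000) / (5) = 2.4000
  β = (3 - (-4)·2.4000) / (7) = 1.8000
Iteration 2:
  α = (6 - (2)·1.8000) / (5) = 0.4800
  β = (3 - (-4)·0.4800) / (7) = 0.7029
Iteration 3:
  α = (6 - (2)·0.7029) / (5) = 0.9188
  β = (3 - (-4)·0.9188) / (7) = 0.9536

0.9536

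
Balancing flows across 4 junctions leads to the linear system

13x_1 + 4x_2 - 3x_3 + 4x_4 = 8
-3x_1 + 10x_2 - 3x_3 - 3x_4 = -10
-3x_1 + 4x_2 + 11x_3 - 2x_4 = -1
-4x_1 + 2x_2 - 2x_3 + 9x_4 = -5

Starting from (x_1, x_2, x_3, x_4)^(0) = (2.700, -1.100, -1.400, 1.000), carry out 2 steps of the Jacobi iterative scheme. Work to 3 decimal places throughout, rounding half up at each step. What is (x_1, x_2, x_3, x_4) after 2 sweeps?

(0.816, -0.362, 0.215, -0.070)

Iteration 1:
  x_1 = (8 - (4)·-1.100 - (-3)·-1.400 - (4)·1.000) / (13) = 0.323
  x_2 = (-10 - (-3)·2.700 - (-3)·-1.400 - (-3)·1.000) / (10) = -0.310
  x_3 = (-1 - (-3)·2.700 - (4)·-1.100 - (-2)·1.000) / (11) = 1.227
  x_4 = (-5 - (-4)·2.700 - (2)·-1.100 - (-2)·-1.400) / (9) = 0.578
Iteration 2:
  x_1 = (8 - (4)·-0.310 - (-3)·1.227 - (4)·0.578) / (13) = 0.816
  x_2 = (-10 - (-3)·0.323 - (-3)·1.227 - (-3)·0.578) / (10) = -0.362
  x_3 = (-1 - (-3)·0.323 - (4)·-0.310 - (-2)·0.578) / (11) = 0.215
  x_4 = (-5 - (-4)·0.323 - (2)·-0.310 - (-2)·1.227) / (9) = -0.070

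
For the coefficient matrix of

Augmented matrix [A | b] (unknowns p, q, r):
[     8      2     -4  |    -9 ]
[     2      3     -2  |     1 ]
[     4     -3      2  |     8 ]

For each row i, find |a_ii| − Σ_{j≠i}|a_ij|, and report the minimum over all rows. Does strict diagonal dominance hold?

-5

row 1: |8| − (2+4) = 2
row 2: |3| − (2+2) = -1
row 3: |2| − (4+3) = -5
minimum over rows = -5 → not strictly diagonally dominant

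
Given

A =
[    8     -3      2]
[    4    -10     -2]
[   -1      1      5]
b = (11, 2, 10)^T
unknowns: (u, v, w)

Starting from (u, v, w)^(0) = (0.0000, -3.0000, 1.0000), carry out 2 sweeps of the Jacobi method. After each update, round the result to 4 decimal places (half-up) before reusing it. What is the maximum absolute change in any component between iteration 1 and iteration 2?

Iteration 1:
  u = (11 - (-3)·-3.0000 - (2)·1.0000) / (8) = 0.0000
  v = (2 - (4)·0.0000 - (-2)·1.0000) / (-10) = -0.4000
  w = (10 - (-1)·0.0000 - (1)·-3.0000) / (5) = 2.6000
Iteration 2:
  u = (11 - (-3)·-0.4000 - (2)·2.6000) / (8) = 0.5750
  v = (2 - (4)·0.0000 - (-2)·2.6000) / (-10) = -0.7200
  w = (10 - (-1)·0.0000 - (1)·-0.4000) / (5) = 2.0800
Change: (0.5750, -0.3200, -0.5200) → max |·| = 0.5750

0.5750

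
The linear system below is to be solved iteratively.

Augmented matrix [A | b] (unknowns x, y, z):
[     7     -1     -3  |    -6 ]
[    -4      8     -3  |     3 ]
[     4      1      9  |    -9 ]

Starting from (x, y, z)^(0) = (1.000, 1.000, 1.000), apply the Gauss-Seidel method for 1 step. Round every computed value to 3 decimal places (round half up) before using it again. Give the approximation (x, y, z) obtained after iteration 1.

(-0.286, 0.607, -0.940)

Iteration 1:
  x = (-6 - (-1)·1.000 - (-3)·1.000) / (7) = -0.286
  y = (3 - (-4)·-0.286 - (-3)·1.000) / (8) = 0.607
  z = (-9 - (4)·-0.286 - (1)·0.607) / (9) = -0.940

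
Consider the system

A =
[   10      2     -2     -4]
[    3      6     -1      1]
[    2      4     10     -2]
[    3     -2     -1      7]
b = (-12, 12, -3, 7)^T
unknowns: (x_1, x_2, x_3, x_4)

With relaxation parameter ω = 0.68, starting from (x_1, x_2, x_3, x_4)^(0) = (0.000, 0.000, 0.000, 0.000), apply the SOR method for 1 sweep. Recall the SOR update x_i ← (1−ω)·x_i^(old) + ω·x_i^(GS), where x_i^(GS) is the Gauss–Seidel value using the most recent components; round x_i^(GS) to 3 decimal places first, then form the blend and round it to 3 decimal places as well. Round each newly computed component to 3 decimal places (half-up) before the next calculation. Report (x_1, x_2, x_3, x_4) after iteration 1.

(-0.816, 1.637, -0.539, 1.183)

Iteration 1:
  x_1: GS value = (-12 - (2)·0.000 - (-2)·0.000 - (-4)·0.000) / (10) = -1.200;  x_1 ← (1−ω)·0.000 + ω·-1.200 = -0.816
  x_2: GS value = (12 - (3)·-0.816 - (-1)·0.000 - (1)·0.000) / (6) = 2.408;  x_2 ← (1−ω)·0.000 + ω·2.408 = 1.637
  x_3: GS value = (-3 - (2)·-0.816 - (4)·1.637 - (-2)·0.000) / (10) = -0.792;  x_3 ← (1−ω)·0.000 + ω·-0.792 = -0.539
  x_4: GS value = (7 - (3)·-0.816 - (-2)·1.637 - (-1)·-0.539) / (7) = 1.740;  x_4 ← (1−ω)·0.000 + ω·1.740 = 1.183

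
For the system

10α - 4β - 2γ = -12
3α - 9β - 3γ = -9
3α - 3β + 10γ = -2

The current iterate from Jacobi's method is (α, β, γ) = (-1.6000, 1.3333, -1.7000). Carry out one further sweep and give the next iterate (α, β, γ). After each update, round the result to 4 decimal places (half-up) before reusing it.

(-1.0067, 1.0333, 0.6800)

One sweep:
  α = (-12 - (-4)·1.3333 - (-2)·-1.7000) / (10) = -1.0067
  β = (-9 - (3)·-1.6000 - (-3)·-1.7000) / (-9) = 1.0333
  γ = (-2 - (3)·-1.6000 - (-3)·1.3333) / (10) = 0.6800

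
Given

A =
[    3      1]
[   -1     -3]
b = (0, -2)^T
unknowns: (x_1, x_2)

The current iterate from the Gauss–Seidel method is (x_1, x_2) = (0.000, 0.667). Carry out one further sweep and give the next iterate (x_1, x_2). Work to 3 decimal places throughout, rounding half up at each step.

One sweep:
  x_1 = (0 - (1)·0.667) / (3) = -0.222
  x_2 = (-2 - (-1)·-0.222) / (-3) = 0.741

(-0.222, 0.741)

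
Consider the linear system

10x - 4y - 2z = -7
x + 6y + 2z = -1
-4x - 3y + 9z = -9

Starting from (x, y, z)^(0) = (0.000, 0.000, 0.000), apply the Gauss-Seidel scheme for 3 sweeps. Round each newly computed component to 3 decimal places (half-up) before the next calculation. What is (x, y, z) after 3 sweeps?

(-0.782, 0.394, -1.216)

Iteration 1:
  x = (-7 - (-4)·0.000 - (-2)·0.000) / (10) = -0.700
  y = (-1 - (1)·-0.700 - (2)·0.000) / (6) = -0.050
  z = (-9 - (-4)·-0.700 - (-3)·-0.050) / (9) = -1.328
Iteration 2:
  x = (-7 - (-4)·-0.050 - (-2)·-1.328) / (10) = -0.986
  y = (-1 - (1)·-0.986 - (2)·-1.328) / (6) = 0.440
  z = (-9 - (-4)·-0.986 - (-3)·0.440) / (9) = -1.292
Iteration 3:
  x = (-7 - (-4)·0.440 - (-2)·-1.292) / (10) = -0.782
  y = (-1 - (1)·-0.782 - (2)·-1.292) / (6) = 0.394
  z = (-9 - (-4)·-0.782 - (-3)·0.394) / (9) = -1.216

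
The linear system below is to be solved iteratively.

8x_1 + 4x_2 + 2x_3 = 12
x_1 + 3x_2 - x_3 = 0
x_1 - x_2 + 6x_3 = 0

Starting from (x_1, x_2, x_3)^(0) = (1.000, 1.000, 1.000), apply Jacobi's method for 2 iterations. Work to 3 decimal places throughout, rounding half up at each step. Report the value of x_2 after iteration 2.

Iteration 1:
  x_1 = (12 - (4)·1.000 - (2)·1.000) / (8) = 0.750
  x_2 = (0 - (1)·1.000 - (-1)·1.000) / (3) = 0.000
  x_3 = (0 - (1)·1.000 - (-1)·1.000) / (6) = 0.000
Iteration 2:
  x_1 = (12 - (4)·0.000 - (2)·0.000) / (8) = 1.500
  x_2 = (0 - (1)·0.750 - (-1)·0.000) / (3) = -0.250
  x_3 = (0 - (1)·0.750 - (-1)·0.000) / (6) = -0.125

-0.250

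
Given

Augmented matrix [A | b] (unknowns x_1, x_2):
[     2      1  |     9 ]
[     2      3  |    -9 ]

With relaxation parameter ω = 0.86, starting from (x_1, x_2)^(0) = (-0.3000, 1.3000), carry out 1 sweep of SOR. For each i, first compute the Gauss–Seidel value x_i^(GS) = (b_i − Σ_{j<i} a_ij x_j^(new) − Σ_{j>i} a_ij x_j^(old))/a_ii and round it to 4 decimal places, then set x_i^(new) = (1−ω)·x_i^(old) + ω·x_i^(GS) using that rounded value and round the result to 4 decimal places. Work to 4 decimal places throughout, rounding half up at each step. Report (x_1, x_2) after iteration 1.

(3.2690, -4.2722)

Iteration 1:
  x_1: GS value = (9 - (1)·1.3000) / (2) = 3.8500;  x_1 ← (1−ω)·-0.3000 + ω·3.8500 = 3.2690
  x_2: GS value = (-9 - (2)·3.2690) / (3) = -5.1793;  x_2 ← (1−ω)·1.3000 + ω·-5.1793 = -4.2722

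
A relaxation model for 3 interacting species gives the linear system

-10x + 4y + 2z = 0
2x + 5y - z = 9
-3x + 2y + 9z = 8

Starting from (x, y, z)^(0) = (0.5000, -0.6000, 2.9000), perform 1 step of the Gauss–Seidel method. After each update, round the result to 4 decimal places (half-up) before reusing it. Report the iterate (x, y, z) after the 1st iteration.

(0.3400, 2.2440, 0.5036)

Iteration 1:
  x = (0 - (4)·-0.6000 - (2)·2.9000) / (-10) = 0.3400
  y = (9 - (2)·0.3400 - (-1)·2.9000) / (5) = 2.2440
  z = (8 - (-3)·0.3400 - (2)·2.2440) / (9) = 0.5036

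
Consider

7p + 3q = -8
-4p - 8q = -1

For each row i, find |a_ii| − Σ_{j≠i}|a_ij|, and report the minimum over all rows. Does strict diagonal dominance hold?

4

row 1: |7| − (3) = 4
row 2: |-8| − (4) = 4
minimum over rows = 4 → strictly diagonally dominant (convergence guaranteed)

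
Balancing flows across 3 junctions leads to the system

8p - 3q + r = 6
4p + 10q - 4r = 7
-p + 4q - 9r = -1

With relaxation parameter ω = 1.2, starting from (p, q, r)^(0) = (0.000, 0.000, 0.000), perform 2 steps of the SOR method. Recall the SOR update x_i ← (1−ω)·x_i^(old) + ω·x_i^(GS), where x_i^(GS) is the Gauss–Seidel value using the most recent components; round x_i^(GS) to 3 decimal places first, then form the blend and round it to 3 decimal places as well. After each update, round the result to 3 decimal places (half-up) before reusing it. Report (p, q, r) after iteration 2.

Iteration 1:
  p: GS value = (6 - (-3)·0.000 - (1)·0.000) / (8) = 0.750;  p ← (1−ω)·0.000 + ω·0.750 = 0.900
  q: GS value = (7 - (4)·0.900 - (-4)·0.000) / (10) = 0.340;  q ← (1−ω)·0.000 + ω·0.340 = 0.408
  r: GS value = (-1 - (-1)·0.900 - (4)·0.408) / (-9) = 0.192;  r ← (1−ω)·0.000 + ω·0.192 = 0.230
Iteration 2:
  p: GS value = (6 - (-3)·0.408 - (1)·0.230) / (8) = 0.874;  p ← (1−ω)·0.900 + ω·0.874 = 0.869
  q: GS value = (7 - (4)·0.869 - (-4)·0.230) / (10) = 0.444;  q ← (1−ω)·0.408 + ω·0.444 = 0.451
  r: GS value = (-1 - (-1)·0.869 - (4)·0.451) / (-9) = 0.215;  r ← (1−ω)·0.230 + ω·0.215 = 0.212

(0.869, 0.451, 0.212)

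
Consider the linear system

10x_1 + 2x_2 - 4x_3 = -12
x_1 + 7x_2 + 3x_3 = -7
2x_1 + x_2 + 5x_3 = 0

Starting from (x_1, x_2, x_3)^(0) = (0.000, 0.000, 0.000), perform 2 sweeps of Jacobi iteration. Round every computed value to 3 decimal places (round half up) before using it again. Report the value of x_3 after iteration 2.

Iteration 1:
  x_1 = (-12 - (2)·0.000 - (-4)·0.000) / (10) = -1.200
  x_2 = (-7 - (1)·0.000 - (3)·0.000) / (7) = -1.000
  x_3 = (0 - (2)·0.000 - (1)·0.000) / (5) = 0.000
Iteration 2:
  x_1 = (-12 - (2)·-1.000 - (-4)·0.000) / (10) = -1.000
  x_2 = (-7 - (1)·-1.200 - (3)·0.000) / (7) = -0.829
  x_3 = (0 - (2)·-1.200 - (1)·-1.000) / (5) = 0.680

0.680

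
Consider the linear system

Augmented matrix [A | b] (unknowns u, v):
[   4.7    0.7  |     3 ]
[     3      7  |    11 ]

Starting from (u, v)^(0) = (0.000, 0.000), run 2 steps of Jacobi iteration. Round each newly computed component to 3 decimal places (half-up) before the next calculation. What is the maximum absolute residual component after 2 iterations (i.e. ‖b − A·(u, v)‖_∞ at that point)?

0.702

Iteration 1:
  u = (3 - (0.7)·0.000) / (4.7) = 0.638
  v = (11 - (3)·0.000) / (7) = 1.571
Iteration 2:
  u = (3 - (0.7)·1.571) / (4.7) = 0.404
  v = (11 - (3)·0.638) / (7) = 1.298
Residual b − A·x = (0.193, 0.702); ∞-norm = 0.702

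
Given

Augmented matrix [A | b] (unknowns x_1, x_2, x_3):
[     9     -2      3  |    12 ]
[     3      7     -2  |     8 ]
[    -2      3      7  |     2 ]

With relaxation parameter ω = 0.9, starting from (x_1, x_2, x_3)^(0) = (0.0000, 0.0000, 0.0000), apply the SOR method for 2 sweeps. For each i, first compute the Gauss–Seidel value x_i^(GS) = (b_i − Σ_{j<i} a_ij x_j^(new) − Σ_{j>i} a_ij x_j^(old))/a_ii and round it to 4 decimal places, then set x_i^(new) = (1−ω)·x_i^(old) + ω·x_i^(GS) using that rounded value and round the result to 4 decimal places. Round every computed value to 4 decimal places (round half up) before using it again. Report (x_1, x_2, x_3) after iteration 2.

(1.3289, 0.6619, 0.3783)

Iteration 1:
  x_1: GS value = (12 - (-2)·0.0000 - (3)·0.0000) / (9) = 1.3333;  x_1 ← (1−ω)·0.0000 + ω·1.3333 = 1.2000
  x_2: GS value = (8 - (3)·1.2000 - (-2)·0.0000) / (7) = 0.6286;  x_2 ← (1−ω)·0.0000 + ω·0.6286 = 0.5657
  x_3: GS value = (2 - (-2)·1.2000 - (3)·0.5657) / (7) = 0.3861;  x_3 ← (1−ω)·0.0000 + ω·0.3861 = 0.3475
Iteration 2:
  x_1: GS value = (12 - (-2)·0.5657 - (3)·0.3475) / (9) = 1.3432;  x_1 ← (1−ω)·1.2000 + ω·1.3432 = 1.3289
  x_2: GS value = (8 - (3)·1.3289 - (-2)·0.3475) / (7) = 0.6726;  x_2 ← (1−ω)·0.5657 + ω·0.6726 = 0.6619
  x_3: GS value = (2 - (-2)·1.3289 - (3)·0.6619) / (7) = 0.3817;  x_3 ← (1−ω)·0.3475 + ω·0.3817 = 0.3783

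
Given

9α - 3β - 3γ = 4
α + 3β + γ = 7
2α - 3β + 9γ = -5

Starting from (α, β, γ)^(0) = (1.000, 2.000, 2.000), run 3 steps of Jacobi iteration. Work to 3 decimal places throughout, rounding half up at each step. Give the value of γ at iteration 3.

Iteration 1:
  α = (4 - (-3)·2.000 - (-3)·2.000) / (9) = 1.778
  β = (7 - (1)·1.000 - (1)·2.000) / (3) = 1.333
  γ = (-5 - (2)·1.000 - (-3)·2.000) / (9) = -0.111
Iteration 2:
  α = (4 - (-3)·1.333 - (-3)·-0.111) / (9) = 0.852
  β = (7 - (1)·1.778 - (1)·-0.111) / (3) = 1.778
  γ = (-5 - (2)·1.778 - (-3)·1.333) / (9) = -0.506
Iteration 3:
  α = (4 - (-3)·1.778 - (-3)·-0.506) / (9) = 0.868
  β = (7 - (1)·0.852 - (1)·-0.506) / (3) = 2.218
  γ = (-5 - (2)·0.852 - (-3)·1.778) / (9) = -0.152

-0.152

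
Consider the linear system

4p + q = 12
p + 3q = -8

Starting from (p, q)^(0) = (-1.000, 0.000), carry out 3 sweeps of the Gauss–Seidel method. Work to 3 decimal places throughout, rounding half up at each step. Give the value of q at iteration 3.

-3.998

Iteration 1:
  p = (12 - (1)·0.000) / (4) = 3.000
  q = (-8 - (1)·3.000) / (3) = -3.667
Iteration 2:
  p = (12 - (1)·-3.667) / (4) = 3.917
  q = (-8 - (1)·3.917) / (3) = -3.972
Iteration 3:
  p = (12 - (1)·-3.972) / (4) = 3.993
  q = (-8 - (1)·3.993) / (3) = -3.998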